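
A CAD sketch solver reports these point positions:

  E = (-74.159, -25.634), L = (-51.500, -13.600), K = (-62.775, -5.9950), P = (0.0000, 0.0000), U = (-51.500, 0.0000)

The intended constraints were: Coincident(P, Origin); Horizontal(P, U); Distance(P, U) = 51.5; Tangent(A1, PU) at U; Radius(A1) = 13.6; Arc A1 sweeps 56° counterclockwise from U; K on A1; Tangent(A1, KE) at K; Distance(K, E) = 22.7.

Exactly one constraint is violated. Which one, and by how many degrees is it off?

Tangent(A1, KE) at K — off by 3.90°.

P = (0.00, 0.00) ✓; P.y = 0.00, U.y = 0.00 ✓; |PU| = 51.50 ✓; ∠(LU, UP) = 90.00° ✓; |LU| = 13.60 ✓; bearing(L→K) − bearing(L→U) = 56.00° ✓; |LK| = 13.60 ✓; ∠(LK, KE) = 86.10° ✗; |KE| = 22.70 ✓.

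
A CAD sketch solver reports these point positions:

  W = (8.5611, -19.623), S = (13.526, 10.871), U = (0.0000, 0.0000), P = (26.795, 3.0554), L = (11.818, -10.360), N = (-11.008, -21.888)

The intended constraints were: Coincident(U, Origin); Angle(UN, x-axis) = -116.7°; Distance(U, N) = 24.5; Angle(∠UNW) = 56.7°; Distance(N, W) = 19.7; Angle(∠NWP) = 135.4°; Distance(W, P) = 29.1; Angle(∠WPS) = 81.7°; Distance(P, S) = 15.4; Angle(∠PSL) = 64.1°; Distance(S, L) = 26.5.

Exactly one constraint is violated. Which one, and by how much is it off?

Distance(S, L) = 26.5 — off by 5.20.

U = (0.00, 0.00) ✓; UN at -116.7° ✓; |UN| = 24.50 ✓; ∠UNW = 56.70° ✓; |NW| = 19.70 ✓; ∠NWP = 135.4° ✓; |WP| = 29.10 ✓; ∠WPS = 81.70° ✓; |PS| = 15.40 ✓; ∠PSL = 64.10° ✓; |SL| = 21.30 ✗.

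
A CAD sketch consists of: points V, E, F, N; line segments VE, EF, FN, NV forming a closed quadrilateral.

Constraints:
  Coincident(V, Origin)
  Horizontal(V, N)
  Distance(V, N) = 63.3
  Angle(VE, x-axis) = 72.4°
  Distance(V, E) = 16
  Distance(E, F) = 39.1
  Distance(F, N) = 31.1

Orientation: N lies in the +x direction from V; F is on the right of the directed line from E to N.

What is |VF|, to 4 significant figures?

35.73

Checks: |EF| = 39.10 ✓; |FN| = 31.10 ✓.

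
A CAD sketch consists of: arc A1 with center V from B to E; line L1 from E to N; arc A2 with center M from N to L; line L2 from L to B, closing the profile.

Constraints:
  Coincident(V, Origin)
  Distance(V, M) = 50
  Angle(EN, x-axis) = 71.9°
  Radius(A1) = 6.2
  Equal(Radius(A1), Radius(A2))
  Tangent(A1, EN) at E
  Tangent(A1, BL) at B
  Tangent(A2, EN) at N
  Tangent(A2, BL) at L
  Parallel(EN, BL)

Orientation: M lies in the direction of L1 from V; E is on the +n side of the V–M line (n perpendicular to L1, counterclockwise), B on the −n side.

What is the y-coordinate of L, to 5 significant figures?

45.600

The slot axis is L1's direction at 71.9°, so u = (cos 71.9°, sin 71.9°) = (0.31068, 0.95052) and n = (−sin 71.9°, cos 71.9°) = (-0.95052, 0.31068). V is at the origin and M lies 50.0 along u from V, so M = 50.0·u = (15.534, 47.526). Tangency of A1 to both parallel lines with radius 6.2 puts E and B at V ± 6.2·n: E = (-5.8932, 1.9262), B = (5.8932, -1.9262). Equal radii place N and L the same way about M: N = M + 6.2·n = (9.6406, 49.452), L = M − 6.2·n = (21.427, 45.600). So L.y = 45.600.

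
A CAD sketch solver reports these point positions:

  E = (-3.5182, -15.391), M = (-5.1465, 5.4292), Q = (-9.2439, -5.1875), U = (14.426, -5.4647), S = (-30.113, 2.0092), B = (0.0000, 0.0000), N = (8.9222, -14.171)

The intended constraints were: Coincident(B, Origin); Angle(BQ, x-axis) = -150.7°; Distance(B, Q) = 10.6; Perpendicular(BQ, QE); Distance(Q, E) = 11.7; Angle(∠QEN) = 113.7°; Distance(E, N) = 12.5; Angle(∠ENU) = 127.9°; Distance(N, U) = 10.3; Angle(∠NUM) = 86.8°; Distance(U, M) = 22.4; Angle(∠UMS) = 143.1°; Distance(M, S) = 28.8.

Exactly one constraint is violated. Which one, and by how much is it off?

Distance(M, S) = 28.8 — off by 3.60.

B = (0.00, 0.00) ✓; BQ at -150.7° ✓; |BQ| = 10.60 ✓; ∠(BQ, QE) = 90.00° ✓; |QE| = 11.70 ✓; ∠QEN = 113.7° ✓; |EN| = 12.50 ✓; ∠ENU = 127.9° ✓; |NU| = 10.30 ✓; ∠NUM = 86.80° ✓; |UM| = 22.40 ✓; ∠UMS = 143.1° ✓; |MS| = 25.20 ✗.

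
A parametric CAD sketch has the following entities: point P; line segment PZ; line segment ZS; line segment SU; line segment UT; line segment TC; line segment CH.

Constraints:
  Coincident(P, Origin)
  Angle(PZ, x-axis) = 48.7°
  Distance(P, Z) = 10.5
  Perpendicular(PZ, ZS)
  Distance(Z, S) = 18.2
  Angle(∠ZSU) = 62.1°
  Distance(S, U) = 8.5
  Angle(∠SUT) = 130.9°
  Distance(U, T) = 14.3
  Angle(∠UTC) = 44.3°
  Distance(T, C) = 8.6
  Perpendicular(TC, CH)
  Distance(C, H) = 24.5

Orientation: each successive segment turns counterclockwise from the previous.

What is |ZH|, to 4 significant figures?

30.54

∠UTC = 44.3° gives TC at 81.40° from the x-axis; with |TC| = 8.6, C = (0.9178, 8.522). The perpendicularity gives CH at right angles to TC, so CH runs at 171.4°; with |CH| = 24.5, H = (-23.31, 12.19). Then |ZH| = |H − Z| = 30.54.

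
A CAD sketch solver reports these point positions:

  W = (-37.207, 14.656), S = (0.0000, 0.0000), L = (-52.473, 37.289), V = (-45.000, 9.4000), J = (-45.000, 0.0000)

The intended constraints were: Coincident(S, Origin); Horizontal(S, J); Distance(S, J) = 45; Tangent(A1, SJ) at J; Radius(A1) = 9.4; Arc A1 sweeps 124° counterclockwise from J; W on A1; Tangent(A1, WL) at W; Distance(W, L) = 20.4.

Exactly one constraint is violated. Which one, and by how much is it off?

Distance(W, L) = 20.4 — off by 6.90.

S = (0.00, 0.00) ✓; S.y = 0.00, J.y = 0.00 ✓; |SJ| = 45.00 ✓; ∠(VJ, JS) = 90.00° ✓; |VJ| = 9.400 ✓; bearing(V→W) − bearing(V→J) = 124.0° ✓; |VW| = 9.400 ✓; ∠(VW, WL) = 90.00° ✓; |WL| = 27.30 ✗.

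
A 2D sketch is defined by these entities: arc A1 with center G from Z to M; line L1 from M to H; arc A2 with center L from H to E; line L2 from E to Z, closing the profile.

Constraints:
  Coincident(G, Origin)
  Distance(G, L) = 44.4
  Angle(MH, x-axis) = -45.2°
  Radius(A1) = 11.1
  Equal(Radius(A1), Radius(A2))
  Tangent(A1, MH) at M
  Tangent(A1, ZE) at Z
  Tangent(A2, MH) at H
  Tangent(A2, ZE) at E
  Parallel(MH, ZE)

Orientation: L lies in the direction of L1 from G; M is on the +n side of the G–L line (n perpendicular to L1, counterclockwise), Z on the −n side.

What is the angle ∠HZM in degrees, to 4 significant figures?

63.43°

Tangency of A1 to both parallel lines with radius 11.1 puts M and Z at G ± 11.1·n: M = (7.876, 7.821), Z = (-7.876, -7.821). Equal radii place H and E the same way about L: H = L + 11.1·n = (39.16, -23.68), E = L − 11.1·n = (23.41, -39.33). Then cos ∠HZM = ZH·ZM / (|ZH||ZM|), giving 63.43°.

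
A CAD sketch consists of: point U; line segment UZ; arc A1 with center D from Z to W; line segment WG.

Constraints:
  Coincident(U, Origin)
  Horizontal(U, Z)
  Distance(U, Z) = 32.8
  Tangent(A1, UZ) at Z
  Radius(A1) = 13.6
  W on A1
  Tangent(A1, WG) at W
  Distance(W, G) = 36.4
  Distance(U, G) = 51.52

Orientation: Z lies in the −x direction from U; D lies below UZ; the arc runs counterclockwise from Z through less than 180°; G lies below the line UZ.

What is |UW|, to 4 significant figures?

48.33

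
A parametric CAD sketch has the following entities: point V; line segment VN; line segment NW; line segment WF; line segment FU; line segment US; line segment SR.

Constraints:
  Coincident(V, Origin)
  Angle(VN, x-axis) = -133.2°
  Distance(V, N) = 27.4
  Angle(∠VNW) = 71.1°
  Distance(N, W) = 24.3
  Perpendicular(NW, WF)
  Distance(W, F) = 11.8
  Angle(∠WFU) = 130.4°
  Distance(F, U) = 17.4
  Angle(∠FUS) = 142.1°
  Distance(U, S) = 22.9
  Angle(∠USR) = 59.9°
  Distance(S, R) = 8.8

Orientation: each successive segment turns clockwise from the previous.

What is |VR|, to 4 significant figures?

19.22

V is at the origin; VN runs at -133.2° with length 27.4, so N = (-18.76, -19.97). ∠VNW = 71.1° gives NW at 117.9° from the x-axis; with |NW| = 24.3, W = (-30.13, 1.502). NW is perpendicular to WF, so WF runs at 27.90°; with |WF| = 11.8, F = (-19.70, 7.023). ∠WFU = 130.4° gives FU at -21.70° from the x-axis; with |FU| = 17.4, U = (-3.532, 0.5897). ∠FUS = 142.1° gives US at -59.60° from the x-axis; with |US| = 22.9, S = (8.056, -19.16). ∠USR = 59.9° gives SR at -179.7° from the x-axis; with |SR| = 8.8, R = (-0.7437, -19.21). Then |VR| = |R − V| = 19.22.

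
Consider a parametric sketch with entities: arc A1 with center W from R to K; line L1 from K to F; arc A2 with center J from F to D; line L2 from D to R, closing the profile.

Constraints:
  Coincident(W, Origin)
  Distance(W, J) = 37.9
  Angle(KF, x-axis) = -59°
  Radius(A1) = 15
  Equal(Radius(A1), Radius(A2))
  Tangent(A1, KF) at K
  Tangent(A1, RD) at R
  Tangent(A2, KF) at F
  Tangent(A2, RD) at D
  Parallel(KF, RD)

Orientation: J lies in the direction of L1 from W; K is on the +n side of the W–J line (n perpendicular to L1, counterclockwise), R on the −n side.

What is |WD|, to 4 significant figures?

40.76

The slot axis is L1's direction at -59.0°, so u = (cos -59.0°, sin -59.0°) = (0.5150, -0.8572) and n = (−sin -59.0°, cos -59.0°) = (0.8572, 0.5150). W is at the origin and J lies 37.9 along u from W, so J = 37.9·u = (19.52, -32.49). Tangency of A1 to both parallel lines with radius 15.0 puts K and R at W ± 15.0·n: K = (12.86, 7.726), R = (-12.86, -7.726). Equal radii place F and D the same way about J: F = J + 15.0·n = (32.38, -24.76), D = J − 15.0·n = (6.662, -40.21). Then |WD| = |D − W| = 40.76.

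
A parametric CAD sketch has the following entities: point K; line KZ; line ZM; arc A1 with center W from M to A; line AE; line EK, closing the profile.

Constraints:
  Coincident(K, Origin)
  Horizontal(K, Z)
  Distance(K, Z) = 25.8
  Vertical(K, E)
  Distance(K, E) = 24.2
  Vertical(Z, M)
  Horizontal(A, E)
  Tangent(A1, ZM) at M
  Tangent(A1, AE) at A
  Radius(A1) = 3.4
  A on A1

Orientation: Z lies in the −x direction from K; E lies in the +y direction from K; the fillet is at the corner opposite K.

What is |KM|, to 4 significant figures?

33.14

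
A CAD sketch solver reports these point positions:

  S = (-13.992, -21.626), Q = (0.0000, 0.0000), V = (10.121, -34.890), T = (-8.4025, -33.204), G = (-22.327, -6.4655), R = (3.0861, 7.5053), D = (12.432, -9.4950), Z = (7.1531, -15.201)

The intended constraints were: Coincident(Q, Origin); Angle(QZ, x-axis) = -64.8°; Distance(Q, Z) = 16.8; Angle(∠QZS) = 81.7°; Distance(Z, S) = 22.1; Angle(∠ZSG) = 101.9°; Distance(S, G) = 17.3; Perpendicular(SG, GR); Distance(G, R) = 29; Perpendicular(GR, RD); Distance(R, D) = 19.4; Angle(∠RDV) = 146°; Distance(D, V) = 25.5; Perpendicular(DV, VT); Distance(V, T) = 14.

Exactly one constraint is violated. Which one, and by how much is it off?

Distance(V, T) = 14 — off by 4.60.

Q = (0.00, 0.00) ✓; QZ at -64.80° ✓; |QZ| = 16.80 ✓; ∠QZS = 81.70° ✓; |ZS| = 22.10 ✓; ∠ZSG = 101.9° ✓; |SG| = 17.30 ✓; ∠(SG, GR) = 90.00° ✓; |GR| = 29.00 ✓; ∠(GR, RD) = 90.00° ✓; |RD| = 19.40 ✓; ∠RDV = 146.0° ✓; |DV| = 25.50 ✓; ∠(DV, VT) = 90.00° ✓; |VT| = 18.60 ✗.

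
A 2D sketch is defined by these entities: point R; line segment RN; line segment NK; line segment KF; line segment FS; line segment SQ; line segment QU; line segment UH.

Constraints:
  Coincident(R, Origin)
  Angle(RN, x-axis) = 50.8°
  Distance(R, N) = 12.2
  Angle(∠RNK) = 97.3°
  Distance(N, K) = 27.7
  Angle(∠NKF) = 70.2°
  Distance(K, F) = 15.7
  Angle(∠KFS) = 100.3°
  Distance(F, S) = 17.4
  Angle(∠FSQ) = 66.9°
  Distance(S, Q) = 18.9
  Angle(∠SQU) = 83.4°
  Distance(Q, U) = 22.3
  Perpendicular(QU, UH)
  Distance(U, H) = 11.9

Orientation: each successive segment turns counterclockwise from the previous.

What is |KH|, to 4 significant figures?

19.46

∠SQU = 83.4° gives QU at 172.7° from the x-axis; with |QU| = 22.3, U = (-22.09, 26.23). QU is perpendicular to UH, so UH runs at -97.30°; with |UH| = 11.9, H = (-23.61, 14.43). Then |KH| = |H − K| = 19.46.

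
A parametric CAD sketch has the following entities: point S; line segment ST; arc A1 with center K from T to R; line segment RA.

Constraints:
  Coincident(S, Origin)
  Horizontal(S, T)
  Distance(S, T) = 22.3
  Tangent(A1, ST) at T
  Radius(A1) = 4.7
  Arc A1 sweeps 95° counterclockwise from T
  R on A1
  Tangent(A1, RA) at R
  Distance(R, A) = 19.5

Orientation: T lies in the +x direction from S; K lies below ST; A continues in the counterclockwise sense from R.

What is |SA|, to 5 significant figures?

31.227

On A1, T sits at bearing 90° from K; a 95° counterclockwise sweep puts R at bearing 185°, so R = K + 4.7·(cos 185°, sin 185°) = (17.618, -5.1096). Since A1 is tangent to RA there, KR ⟂ RA, so RA runs along (−sin 185°, cos 185°); with |RA| = 19.5, A = (19.317, -24.535). Then |SA| = |A − S| = 31.227.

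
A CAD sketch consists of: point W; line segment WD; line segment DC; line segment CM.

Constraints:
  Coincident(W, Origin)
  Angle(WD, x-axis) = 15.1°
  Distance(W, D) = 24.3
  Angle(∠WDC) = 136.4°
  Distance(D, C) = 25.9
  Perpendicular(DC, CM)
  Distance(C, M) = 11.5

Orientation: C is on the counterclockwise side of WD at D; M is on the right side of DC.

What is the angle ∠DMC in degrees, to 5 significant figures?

66.058°

W is at the origin; WD runs at 15.1° with length 24.3, so D = 24.3·(cos 15.1°, sin 15.1°) = (23.461, 6.3303). ∠WDC = 136.4°, so DC runs at 15.1° + (180° − 136.4°) = 58.700° from the x-axis; with |DC| = 25.9, C = D + 25.9·(cos 58.700°, sin 58.700°) = (36.917, 28.461). DC ⟂ CM; with |CM| = 11.5 on the right of DC, M = C + 11.5·(0.85446, -0.51952) = (46.743, 22.486). Then cos ∠DMC = MD·MC / (|MD||MC|), giving 66.058°.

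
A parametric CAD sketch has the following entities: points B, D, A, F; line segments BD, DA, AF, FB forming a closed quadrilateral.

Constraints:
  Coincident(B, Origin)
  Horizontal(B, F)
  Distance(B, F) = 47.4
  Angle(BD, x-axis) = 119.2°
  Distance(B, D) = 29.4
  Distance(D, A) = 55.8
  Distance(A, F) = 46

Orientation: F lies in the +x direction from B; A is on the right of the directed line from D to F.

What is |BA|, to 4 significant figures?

26.60

Checks: BD at 119.2° ✓; |DA| = 55.80 ✓; |AF| = 46.00 ✓.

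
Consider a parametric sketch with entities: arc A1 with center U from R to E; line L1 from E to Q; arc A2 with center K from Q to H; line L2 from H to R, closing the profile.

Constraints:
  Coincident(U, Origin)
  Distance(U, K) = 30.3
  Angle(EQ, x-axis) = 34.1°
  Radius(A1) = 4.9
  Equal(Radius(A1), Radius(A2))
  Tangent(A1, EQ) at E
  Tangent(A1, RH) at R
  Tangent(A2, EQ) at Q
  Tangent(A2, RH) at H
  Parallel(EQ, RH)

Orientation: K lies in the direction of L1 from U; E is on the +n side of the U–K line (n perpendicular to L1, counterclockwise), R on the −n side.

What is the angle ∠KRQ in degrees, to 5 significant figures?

8.7368°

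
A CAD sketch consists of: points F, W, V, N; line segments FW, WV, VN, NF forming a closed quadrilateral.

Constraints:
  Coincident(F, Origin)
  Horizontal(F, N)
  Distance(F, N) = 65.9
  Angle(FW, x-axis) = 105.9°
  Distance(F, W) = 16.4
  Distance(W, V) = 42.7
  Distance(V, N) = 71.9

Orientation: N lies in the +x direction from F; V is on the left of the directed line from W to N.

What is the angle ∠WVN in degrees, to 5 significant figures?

73.061°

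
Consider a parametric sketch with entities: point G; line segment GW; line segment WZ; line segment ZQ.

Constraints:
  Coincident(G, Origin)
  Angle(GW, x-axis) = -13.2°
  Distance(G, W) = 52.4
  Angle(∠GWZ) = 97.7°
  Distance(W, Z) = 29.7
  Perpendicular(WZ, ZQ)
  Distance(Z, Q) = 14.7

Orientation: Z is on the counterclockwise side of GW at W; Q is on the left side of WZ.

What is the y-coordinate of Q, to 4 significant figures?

21.02

∠GWZ = 97.7°, so WZ runs at -13.2° + (180° − 97.7°) = 69.10° from the x-axis; with |WZ| = 29.7, Z = W + 29.7·(cos 69.10°, sin 69.10°) = (61.61, 15.78). WZ is perpendicular to ZQ; with |ZQ| = 14.7 on the left of WZ, Q = Z + 14.7·(-0.9342, 0.3567) = (47.88, 21.02). So Q.y = 21.02.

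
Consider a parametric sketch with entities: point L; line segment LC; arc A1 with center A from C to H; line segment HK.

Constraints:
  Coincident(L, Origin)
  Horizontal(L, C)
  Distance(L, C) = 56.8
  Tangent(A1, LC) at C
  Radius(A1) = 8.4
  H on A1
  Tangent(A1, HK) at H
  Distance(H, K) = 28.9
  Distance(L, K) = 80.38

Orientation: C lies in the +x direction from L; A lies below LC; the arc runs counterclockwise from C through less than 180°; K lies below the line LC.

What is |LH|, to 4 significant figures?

53.31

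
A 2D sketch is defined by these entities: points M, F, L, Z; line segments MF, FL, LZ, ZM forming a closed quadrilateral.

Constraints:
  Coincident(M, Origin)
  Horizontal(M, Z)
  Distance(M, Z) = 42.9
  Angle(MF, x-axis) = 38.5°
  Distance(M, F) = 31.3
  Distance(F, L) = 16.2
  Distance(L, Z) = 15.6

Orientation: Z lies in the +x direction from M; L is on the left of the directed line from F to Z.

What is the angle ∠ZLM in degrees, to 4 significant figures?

79.18°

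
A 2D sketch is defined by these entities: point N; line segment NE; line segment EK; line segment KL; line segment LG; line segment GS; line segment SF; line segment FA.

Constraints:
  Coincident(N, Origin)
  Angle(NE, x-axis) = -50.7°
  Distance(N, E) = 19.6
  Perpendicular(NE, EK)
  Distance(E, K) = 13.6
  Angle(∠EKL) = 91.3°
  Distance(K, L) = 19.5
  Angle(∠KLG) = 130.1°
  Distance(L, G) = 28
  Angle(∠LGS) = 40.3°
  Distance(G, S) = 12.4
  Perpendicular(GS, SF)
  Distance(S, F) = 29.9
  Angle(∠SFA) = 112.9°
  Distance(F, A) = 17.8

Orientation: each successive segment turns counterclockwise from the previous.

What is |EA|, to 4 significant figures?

55.42

N is at the origin; NE runs at -50.7° with length 19.6, so E = (12.41, -15.17). NE ⟂ EK, so EK runs at 39.30°; with |EK| = 13.6, K = (22.94, -6.553). ∠EKL = 91.3° gives KL at 128.0° from the x-axis; with |KL| = 19.5, L = (10.93, 8.813). ∠KLG = 130.1° gives LG at 177.9° from the x-axis; with |LG| = 28.0, G = (-17.05, 9.839). ∠LGS = 40.3° gives GS at -42.40° from the x-axis; with |GS| = 12.4, S = (-7.891, 1.478). GS ⟂ SF, so SF runs at 47.60°; with |SF| = 29.9, F = (12.27, 23.56). ∠SFA = 112.9° gives FA at 114.7° from the x-axis; with |FA| = 17.8, A = (4.832, 39.73). Then |EA| = |A − E| = 55.42.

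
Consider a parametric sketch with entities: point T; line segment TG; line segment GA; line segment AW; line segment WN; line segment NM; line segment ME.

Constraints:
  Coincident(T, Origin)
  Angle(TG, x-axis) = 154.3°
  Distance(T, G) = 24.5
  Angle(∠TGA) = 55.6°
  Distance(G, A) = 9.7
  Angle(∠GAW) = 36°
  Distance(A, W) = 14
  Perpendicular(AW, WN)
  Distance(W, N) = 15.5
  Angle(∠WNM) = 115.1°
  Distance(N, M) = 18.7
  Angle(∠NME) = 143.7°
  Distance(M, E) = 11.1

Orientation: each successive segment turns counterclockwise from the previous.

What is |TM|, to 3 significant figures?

43.8

T is at the origin; TG runs at 154.3° with length 24.5, so G = (-22.1, 10.6). ∠TGA = 55.6° gives GA at -81.3° from the x-axis; with |GA| = 9.7, A = (-20.6, 1.04). ∠GAW = 36.0° gives AW at 62.7° from the x-axis; with |AW| = 14.0, W = (-14.2, 13.5). The perpendicularity gives WN at right angles to AW, so WN runs at 153°; with |WN| = 15.5, N = (-28.0, 20.6). ∠WNM = 115.1° gives NM at -142° from the x-axis; with |NM| = 18.7, M = (-42.8, 9.18). Then |TM| = |M − T| = 43.8.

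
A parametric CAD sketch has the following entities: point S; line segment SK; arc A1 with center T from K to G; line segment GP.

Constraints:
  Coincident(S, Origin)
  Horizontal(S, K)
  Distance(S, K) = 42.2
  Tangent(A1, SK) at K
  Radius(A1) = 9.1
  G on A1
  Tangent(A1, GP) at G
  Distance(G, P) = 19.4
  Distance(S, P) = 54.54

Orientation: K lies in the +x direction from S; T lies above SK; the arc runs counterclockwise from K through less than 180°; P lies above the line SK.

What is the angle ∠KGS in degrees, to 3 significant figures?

40.4°

Checks: |TG| = 9.100 ✓; ∠(TG, GP) = 90.00° ✓; |GP| = 19.40 ✓; |SP| = 54.54 ✓.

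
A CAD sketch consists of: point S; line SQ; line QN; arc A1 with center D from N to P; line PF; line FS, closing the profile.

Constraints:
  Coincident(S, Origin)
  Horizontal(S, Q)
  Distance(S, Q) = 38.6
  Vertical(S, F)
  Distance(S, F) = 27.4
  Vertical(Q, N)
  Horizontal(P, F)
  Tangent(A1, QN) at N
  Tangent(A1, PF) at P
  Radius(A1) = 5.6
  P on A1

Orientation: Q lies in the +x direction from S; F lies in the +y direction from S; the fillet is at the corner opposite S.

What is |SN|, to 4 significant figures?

44.33

S is at the origin; S and Q share the same y with |SQ| = 38.6 and Q on the +x side, so Q = (38.60, 0.000). S and F share the same x with |SF| = 27.4 and F on the +y side, so F = (0.000, 27.40). The virtual corner opposite S is at (38.60, 27.40). Since A1 is tangent to QN there, DN ⟂ QN and since A1 is tangent to PF there, DP ⟂ PF, with radius 5.6, so the center D sits 5.6 in from both sides at D = (33.00, 21.80). That places the tangent points at N = (38.60, 21.80) on QN and P = (33.00, 27.40) on PF. Then |SN| = |N − S| = 44.33.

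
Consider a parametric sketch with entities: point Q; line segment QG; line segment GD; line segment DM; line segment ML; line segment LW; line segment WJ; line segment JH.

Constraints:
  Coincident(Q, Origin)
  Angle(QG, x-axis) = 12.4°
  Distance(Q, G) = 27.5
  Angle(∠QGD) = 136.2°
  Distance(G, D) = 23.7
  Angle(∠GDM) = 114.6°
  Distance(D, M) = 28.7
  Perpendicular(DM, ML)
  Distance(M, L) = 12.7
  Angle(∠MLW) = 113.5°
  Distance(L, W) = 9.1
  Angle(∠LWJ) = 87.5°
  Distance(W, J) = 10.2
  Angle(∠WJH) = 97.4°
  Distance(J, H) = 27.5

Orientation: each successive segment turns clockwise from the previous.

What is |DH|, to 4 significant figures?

41.37

Q is at the origin; QG runs at 12.4° with length 27.5, so G = (26.86, 5.905). ∠QGD = 136.2° gives GD at -31.40° from the x-axis; with |GD| = 23.7, D = (47.09, -6.443). ∠GDM = 114.6° gives DM at -96.80° from the x-axis; with |DM| = 28.7, M = (43.69, -34.94). DM is perpendicular to ML, so ML runs at 173.2°; with |ML| = 12.7, L = (31.08, -33.44). ∠MLW = 113.5° gives LW at 106.7° from the x-axis; with |LW| = 9.1, W = (28.46, -24.72). ∠LWJ = 87.5° gives WJ at 14.20° from the x-axis; with |WJ| = 10.2, J = (38.35, -22.22). ∠WJH = 97.4° gives JH at -68.40° from the x-axis; with |JH| = 27.5, H = (48.48, -47.79). Then |DH| = |H − D| = 41.37.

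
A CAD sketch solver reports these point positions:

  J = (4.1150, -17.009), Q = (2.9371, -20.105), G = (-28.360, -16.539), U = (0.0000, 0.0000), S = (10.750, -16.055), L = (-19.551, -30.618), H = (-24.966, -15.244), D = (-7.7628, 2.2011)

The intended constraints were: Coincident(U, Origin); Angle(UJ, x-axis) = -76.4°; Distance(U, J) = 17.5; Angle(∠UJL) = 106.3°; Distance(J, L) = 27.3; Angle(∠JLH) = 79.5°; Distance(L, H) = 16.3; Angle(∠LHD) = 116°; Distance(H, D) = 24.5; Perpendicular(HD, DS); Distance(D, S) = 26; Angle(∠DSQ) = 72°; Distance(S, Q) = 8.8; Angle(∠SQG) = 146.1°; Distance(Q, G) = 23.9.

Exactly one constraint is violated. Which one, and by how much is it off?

Distance(Q, G) = 23.9 — off by 7.60.

U = (0.00, 0.00) ✓; UJ at -76.40° ✓; |UJ| = 17.50 ✓; ∠UJL = 106.3° ✓; |JL| = 27.30 ✓; ∠JLH = 79.50° ✓; |LH| = 16.30 ✓; ∠LHD = 116.0° ✓; |HD| = 24.50 ✓; ∠(HD, DS) = 90.00° ✓; |DS| = 26.00 ✓; ∠DSQ = 72.00° ✓; |SQ| = 8.800 ✓; ∠SQG = 146.1° ✓; |QG| = 31.50 ✗.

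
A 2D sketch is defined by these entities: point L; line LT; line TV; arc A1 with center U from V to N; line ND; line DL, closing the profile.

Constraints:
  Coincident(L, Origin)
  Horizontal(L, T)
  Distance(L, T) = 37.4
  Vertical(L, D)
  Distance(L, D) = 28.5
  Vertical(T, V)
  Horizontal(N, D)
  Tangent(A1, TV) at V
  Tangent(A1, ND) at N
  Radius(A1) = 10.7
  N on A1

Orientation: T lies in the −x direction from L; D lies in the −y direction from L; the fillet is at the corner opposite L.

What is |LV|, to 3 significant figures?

41.4

The virtual corner opposite L is at (-37.4, -28.5). Since A1 is tangent to TV there, UV ⟂ TV and tangency of A1 to ND means the radius UN is perpendicular to ND, with radius 10.7, so the center U sits 10.7 in from both sides at U = (-26.7, -17.8). That places the tangent points at V = (-37.4, -17.8) on TV and N = (-26.7, -28.5) on ND. Then |LV| = |V − L| = 41.4.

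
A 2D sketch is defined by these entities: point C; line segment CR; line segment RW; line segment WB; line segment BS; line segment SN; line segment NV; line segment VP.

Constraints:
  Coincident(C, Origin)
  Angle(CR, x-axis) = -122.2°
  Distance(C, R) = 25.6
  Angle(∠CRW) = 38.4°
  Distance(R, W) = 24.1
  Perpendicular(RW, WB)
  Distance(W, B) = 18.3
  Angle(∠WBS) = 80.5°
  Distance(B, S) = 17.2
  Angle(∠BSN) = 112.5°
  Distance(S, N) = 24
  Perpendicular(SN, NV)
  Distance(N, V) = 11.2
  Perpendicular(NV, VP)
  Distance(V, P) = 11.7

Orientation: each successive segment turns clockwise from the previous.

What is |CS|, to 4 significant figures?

12.93

C is at the origin; CR runs at -122.2° with length 25.6, so R = (-13.64, -21.66). ∠CRW = 38.4° gives RW at 96.20° from the x-axis; with |RW| = 24.1, W = (-16.24, 2.296). The perpendicularity gives WB at right angles to RW, so WB runs at 6.200°; with |WB| = 18.3, B = (1.949, 4.273). ∠WBS = 80.5° gives BS at -93.30° from the x-axis; with |BS| = 17.2, S = (0.9584, -12.90). Then |CS| = |S − C| = 12.93.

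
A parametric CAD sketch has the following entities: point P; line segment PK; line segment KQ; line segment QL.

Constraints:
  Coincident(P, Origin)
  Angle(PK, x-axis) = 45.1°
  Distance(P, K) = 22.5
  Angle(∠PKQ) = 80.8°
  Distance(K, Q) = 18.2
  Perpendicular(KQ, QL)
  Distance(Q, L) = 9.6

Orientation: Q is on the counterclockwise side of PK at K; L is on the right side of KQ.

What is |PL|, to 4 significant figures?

35.00

∠PKQ = 80.8°, so KQ runs at 45.1° + (180° − 80.8°) = 144.3° from the x-axis; with |KQ| = 18.2, Q = K + 18.2·(cos 144.3°, sin 144.3°) = (1.102, 26.56). KQ is perpendicular to QL; with |QL| = 9.6 on the right of KQ, L = Q + 9.6·(0.5835, 0.8121) = (6.704, 34.35). Then |PL| = |L − P| = 35.00.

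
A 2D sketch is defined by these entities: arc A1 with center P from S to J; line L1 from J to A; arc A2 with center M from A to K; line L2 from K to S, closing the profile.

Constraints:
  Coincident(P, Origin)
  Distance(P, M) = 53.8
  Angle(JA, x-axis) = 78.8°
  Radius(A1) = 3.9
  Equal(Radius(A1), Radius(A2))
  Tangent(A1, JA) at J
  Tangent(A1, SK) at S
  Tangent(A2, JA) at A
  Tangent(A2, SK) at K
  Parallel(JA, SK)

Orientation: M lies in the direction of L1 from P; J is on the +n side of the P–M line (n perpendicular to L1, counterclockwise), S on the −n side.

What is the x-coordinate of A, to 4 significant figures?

6.624

Tangency of A1 to both parallel lines with radius 3.9 puts J and S at P ± 3.9·n: J = (-3.826, 0.7575), S = (3.826, -0.7575). Equal radii place A and K the same way about M: A = M + 3.9·n = (6.624, 53.53), K = M − 3.9·n = (14.28, 52.02). So A.x = 6.624.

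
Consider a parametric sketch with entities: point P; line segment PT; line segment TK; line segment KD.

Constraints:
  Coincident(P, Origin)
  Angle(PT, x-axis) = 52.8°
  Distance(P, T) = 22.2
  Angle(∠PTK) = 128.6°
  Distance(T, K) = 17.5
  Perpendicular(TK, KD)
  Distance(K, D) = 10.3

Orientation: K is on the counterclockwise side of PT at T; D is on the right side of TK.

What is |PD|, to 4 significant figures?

41.80

∠PTK = 128.6°, so TK runs at 52.8° + (180° − 128.6°) = 104.2° from the x-axis; with |TK| = 17.5, K = T + 17.5·(cos 104.2°, sin 104.2°) = (9.129, 34.65). TK ⟂ KD; with |KD| = 10.3 on the right of TK, D = K + 10.3·(0.9694, 0.2453) = (19.11, 37.17). Then |PD| = |D − P| = 41.80.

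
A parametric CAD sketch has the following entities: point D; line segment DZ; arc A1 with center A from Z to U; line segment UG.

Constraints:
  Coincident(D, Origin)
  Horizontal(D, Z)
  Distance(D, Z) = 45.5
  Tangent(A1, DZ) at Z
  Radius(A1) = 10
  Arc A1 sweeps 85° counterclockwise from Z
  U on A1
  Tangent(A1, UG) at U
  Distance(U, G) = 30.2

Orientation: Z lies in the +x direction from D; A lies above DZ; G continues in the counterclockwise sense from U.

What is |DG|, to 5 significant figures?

70.090

D is at the origin; D and Z share the same y with |DZ| = 45.5 and Z on the +x side, so Z = (45.500, 0.0000). The tangent condition forces AZ to be normal to DZ, so A = Z + (0, 10) = (45.500, 10.000). On A1, Z sits at bearing -90° from A; an 85° counterclockwise sweep puts U at bearing -5°, so U = A + 10.0·(cos -5°, sin -5°) = (55.462, 9.1284). The tangent condition forces AU to be normal to UG, so UG runs along (−sin -5°, cos -5°); with |UG| = 30.2, G = (58.094, 39.214). Then |DG| = |G − D| = 70.090.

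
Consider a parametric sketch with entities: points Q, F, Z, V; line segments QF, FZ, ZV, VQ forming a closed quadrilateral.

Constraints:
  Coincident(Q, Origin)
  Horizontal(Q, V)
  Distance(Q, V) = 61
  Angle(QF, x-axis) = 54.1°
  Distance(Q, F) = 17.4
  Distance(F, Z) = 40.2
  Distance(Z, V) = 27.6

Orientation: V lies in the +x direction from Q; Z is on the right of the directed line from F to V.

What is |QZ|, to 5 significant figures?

40.761

Q is at the origin; QV is horizontal with |QV| = 61.0 and V in +x, so V = (61.0, 0). QF runs at 54.1° with |QF| = 17.4, so F = (10.203, 14.095). Z is determined by |FZ| = 40.2 and |ZV| = 27.6 together: it lies at the intersection of circle(F, 40.2) and circle(V, 27.6). With |FV| = 52.716, the foot of the radical line on FV is 34.461 from F and the perpendicular offset is √(40.2² − 34.461²) = 20.700. Taking the right-of-FV solution: Z = (37.874, -15.066).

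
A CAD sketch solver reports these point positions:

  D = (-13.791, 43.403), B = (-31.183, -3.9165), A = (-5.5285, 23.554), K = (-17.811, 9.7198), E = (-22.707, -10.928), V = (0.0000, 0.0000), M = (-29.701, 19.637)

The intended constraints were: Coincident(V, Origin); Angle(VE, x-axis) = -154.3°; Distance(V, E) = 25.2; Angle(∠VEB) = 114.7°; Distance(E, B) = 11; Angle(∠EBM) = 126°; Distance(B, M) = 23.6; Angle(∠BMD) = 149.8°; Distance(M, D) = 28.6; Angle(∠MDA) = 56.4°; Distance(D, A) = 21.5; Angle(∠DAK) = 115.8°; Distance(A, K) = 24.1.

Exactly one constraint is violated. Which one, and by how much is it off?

Distance(A, K) = 24.1 — off by 5.60.

V = (0.00, 0.00) ✓; VE at -154.3° ✓; |VE| = 25.20 ✓; ∠VEB = 114.7° ✓; |EB| = 11.00 ✓; ∠EBM = 126.0° ✓; |BM| = 23.60 ✓; ∠BMD = 149.8° ✓; |MD| = 28.60 ✓; ∠MDA = 56.40° ✓; |DA| = 21.50 ✓; ∠DAK = 115.8° ✓; |AK| = 18.50 ✗.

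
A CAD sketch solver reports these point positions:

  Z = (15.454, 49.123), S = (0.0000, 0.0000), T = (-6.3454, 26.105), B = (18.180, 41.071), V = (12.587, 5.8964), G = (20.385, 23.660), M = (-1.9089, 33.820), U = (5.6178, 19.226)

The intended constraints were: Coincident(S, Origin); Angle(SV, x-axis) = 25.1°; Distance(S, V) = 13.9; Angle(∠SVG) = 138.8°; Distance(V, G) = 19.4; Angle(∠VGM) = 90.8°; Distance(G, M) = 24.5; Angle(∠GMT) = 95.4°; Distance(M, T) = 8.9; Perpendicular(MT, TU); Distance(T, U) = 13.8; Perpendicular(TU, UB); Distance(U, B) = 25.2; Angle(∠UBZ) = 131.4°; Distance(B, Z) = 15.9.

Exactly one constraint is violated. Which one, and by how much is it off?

Distance(B, Z) = 15.9 — off by 7.40.

S = (0.00, 0.00) ✓; SV at 25.10° ✓; |SV| = 13.90 ✓; ∠SVG = 138.8° ✓; |VG| = 19.40 ✓; ∠VGM = 90.80° ✓; |GM| = 24.50 ✓; ∠GMT = 95.40° ✓; |MT| = 8.900 ✓; ∠(MT, TU) = 90.00° ✓; |TU| = 13.80 ✓; ∠(TU, UB) = 90.00° ✓; |UB| = 25.20 ✓; ∠UBZ = 131.4° ✓; |BZ| = 8.501 ✗.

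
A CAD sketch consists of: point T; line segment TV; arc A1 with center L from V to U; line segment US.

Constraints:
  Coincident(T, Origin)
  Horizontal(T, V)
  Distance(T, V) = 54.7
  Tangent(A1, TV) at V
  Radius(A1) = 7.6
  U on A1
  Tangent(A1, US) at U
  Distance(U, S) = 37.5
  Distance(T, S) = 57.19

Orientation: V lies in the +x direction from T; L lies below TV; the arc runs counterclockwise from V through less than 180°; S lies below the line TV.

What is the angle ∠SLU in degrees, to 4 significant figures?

78.54°

Checks: |LU| = 7.600 ✓; ∠(LU, US) = 90.00° ✓; |US| = 37.50 ✓; |TS| = 57.19 ✓.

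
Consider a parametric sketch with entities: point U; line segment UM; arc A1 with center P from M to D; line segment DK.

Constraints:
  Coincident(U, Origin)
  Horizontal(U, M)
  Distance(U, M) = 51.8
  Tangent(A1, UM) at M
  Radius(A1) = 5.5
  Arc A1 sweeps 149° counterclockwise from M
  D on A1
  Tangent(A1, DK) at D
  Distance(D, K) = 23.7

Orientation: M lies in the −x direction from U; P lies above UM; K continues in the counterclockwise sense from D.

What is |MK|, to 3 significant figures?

28.4

U is at the origin; U and M share the same y with |UM| = 51.8 and M on the −x side, so M = (-51.8, 0.00). Tangency of A1 to UM means the radius PM is perpendicular to UM, so P = M + (0, 5.5) = (-51.8, 5.50). On A1, M sits at bearing -90° from P; a 149° counterclockwise sweep puts D at bearing 59°, so D = P + 5.5·(cos 59°, sin 59°) = (-49.0, 10.2). Tangency of A1 to DK means the radius PD is perpendicular to DK, so DK runs along (−sin 59°, cos 59°); with |DK| = 23.7, K = (-69.3, 22.4). Then |MK| = |K − M| = 28.4.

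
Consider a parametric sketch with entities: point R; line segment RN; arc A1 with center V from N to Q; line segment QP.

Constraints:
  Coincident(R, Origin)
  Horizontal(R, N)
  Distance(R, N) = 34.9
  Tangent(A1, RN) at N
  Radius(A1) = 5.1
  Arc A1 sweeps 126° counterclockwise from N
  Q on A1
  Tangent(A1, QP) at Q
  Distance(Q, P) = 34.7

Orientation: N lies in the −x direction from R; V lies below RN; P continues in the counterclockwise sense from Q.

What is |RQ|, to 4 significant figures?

39.86

R is at the origin; RN is horizontal with |RN| = 34.9 and N on the −x side, so N = (-34.90, 0.000). Since A1 is tangent to RN there, VN ⟂ RN, so V = N + (0, -5.1) = (-34.90, -5.100). On A1, N sits at bearing 90° from V; a 126° counterclockwise sweep puts Q at bearing 216°, so Q = V + 5.1·(cos 216°, sin 216°) = (-39.03, -8.098). Then |RQ| = |Q − R| = 39.86.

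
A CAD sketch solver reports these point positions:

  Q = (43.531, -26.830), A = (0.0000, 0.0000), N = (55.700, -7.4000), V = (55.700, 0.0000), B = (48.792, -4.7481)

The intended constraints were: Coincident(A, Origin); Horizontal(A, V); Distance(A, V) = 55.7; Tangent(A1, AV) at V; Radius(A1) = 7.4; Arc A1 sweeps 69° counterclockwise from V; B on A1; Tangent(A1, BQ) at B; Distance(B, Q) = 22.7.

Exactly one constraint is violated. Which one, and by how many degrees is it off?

Tangent(A1, BQ) at B — off by 7.60°.

A = (0.00, 0.00) ✓; A.y = 0.00, V.y = 0.00 ✓; |AV| = 55.70 ✓; ∠(NV, VA) = 90.00° ✓; |NV| = 7.400 ✓; bearing(N→B) − bearing(N→V) = 69.00° ✓; |NB| = 7.400 ✓; ∠(NB, BQ) = 82.40° ✗; |BQ| = 22.70 ✓.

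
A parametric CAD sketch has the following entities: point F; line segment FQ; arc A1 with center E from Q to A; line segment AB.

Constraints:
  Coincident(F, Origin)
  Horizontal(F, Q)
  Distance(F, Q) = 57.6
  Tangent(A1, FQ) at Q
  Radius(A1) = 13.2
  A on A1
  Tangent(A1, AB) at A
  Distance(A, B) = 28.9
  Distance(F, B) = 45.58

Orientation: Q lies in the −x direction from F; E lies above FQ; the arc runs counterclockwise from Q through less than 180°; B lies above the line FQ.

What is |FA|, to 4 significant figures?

46.52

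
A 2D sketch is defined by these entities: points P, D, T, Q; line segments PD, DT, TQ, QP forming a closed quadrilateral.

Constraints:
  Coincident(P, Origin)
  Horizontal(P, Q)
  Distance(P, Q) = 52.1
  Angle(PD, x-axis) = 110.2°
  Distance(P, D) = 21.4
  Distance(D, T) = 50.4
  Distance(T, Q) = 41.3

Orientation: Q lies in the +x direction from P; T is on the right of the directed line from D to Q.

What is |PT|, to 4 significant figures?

29.58

P is at the origin; P and Q share the same y with |PQ| = 52.1 and Q in +x, so Q = (52.1, 0). PD runs at 110.2° with |PD| = 21.4, so D = (-7.389, 20.08). T is determined by |DT| = 50.4 and |TQ| = 41.3 together: it lies at the intersection of circle(D, 50.4) and circle(Q, 41.3). With |DQ| = 62.79, the foot of the radical line on DQ is 38.04 from D and the perpendicular offset is √(50.4² − 38.04²) = 33.06. Taking the right-of-DQ solution: T = (18.08, -23.41).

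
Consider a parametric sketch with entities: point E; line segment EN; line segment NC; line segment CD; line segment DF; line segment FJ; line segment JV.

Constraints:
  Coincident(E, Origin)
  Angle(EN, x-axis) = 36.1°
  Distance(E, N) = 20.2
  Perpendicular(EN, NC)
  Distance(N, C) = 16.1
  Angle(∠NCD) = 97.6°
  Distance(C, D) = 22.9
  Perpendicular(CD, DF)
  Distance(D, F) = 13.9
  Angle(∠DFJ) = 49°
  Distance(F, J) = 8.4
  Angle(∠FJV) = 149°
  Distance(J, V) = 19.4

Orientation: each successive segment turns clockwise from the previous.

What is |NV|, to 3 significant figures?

29.0

E is at the origin; EN runs at 36.1° with length 20.2, so N = (16.3, 11.9). EN is perpendicular to NC, so NC runs at -53.9°; with |NC| = 16.1, C = (25.8, -1.11). ∠NCD = 97.6° gives CD at -136° from the x-axis; with |CD| = 22.9, D = (9.25, -16.9). CD is perpendicular to DF, so DF runs at 134°; with |DF| = 13.9, F = (-0.352, -6.88). ∠DFJ = 49.0° gives FJ at 2.70° from the x-axis; with |FJ| = 8.4, J = (8.04, -6.48). ∠FJV = 149.0° gives JV at -28.3° from the x-axis; with |JV| = 19.4, V = (25.1, -15.7). Then |NV| = |V − N| = 29.0.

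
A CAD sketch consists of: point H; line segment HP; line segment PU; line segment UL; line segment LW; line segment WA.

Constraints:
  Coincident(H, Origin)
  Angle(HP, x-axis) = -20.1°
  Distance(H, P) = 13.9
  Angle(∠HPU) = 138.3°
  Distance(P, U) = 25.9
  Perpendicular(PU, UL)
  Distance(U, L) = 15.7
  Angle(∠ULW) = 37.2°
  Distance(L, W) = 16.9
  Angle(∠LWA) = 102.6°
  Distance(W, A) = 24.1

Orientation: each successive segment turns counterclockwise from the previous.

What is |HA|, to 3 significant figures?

48.8

H is at the origin; HP runs at -20.1° with length 13.9, so P = (13.1, -4.78). ∠HPU = 138.3° gives PU at 21.6° from the x-axis; with |PU| = 25.9, U = (37.1, 4.76). The perpendicularity gives UL at right angles to PU, so UL runs at 112°; with |UL| = 15.7, L = (31.4, 19.4). ∠ULW = 37.2° gives LW at -106° from the x-axis; with |LW| = 16.9, W = (26.8, 3.08). ∠LWA = 102.6° gives WA at -28.2° from the x-axis; with |WA| = 24.1, A = (48.0, -8.31). Then |HA| = |A − H| = 48.8.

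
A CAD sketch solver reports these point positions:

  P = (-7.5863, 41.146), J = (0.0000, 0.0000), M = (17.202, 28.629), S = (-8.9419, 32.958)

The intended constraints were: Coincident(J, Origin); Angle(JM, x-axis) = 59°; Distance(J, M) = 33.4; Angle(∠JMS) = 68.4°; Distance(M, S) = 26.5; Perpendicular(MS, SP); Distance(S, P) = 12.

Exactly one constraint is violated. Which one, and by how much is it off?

Distance(S, P) = 12 — off by 3.70.

J = (0.00, 0.00) ✓; JM at 59.00° ✓; |JM| = 33.40 ✓; ∠JMS = 68.40° ✓; |MS| = 26.50 ✓; ∠(MS, SP) = 90.00° ✓; |SP| = 8.299 ✗.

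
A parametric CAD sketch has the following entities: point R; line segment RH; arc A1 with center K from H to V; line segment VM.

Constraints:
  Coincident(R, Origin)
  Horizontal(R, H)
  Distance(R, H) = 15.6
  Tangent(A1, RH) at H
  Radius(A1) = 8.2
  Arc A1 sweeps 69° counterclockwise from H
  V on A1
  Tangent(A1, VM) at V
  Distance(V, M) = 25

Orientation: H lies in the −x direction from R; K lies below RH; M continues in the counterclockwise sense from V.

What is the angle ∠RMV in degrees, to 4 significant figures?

27.40°

On A1, H sits at bearing 90° from K; a 69° counterclockwise sweep puts V at bearing 159°, so V = K + 8.2·(cos 159°, sin 159°) = (-23.26, -5.261). The tangent condition forces KV to be normal to VM, so VM runs along (−sin 159°, cos 159°); with |VM| = 25.0, M = (-32.21, -28.60). Then cos ∠RMV = MR·MV / (|MR||MV|), giving 27.40°.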